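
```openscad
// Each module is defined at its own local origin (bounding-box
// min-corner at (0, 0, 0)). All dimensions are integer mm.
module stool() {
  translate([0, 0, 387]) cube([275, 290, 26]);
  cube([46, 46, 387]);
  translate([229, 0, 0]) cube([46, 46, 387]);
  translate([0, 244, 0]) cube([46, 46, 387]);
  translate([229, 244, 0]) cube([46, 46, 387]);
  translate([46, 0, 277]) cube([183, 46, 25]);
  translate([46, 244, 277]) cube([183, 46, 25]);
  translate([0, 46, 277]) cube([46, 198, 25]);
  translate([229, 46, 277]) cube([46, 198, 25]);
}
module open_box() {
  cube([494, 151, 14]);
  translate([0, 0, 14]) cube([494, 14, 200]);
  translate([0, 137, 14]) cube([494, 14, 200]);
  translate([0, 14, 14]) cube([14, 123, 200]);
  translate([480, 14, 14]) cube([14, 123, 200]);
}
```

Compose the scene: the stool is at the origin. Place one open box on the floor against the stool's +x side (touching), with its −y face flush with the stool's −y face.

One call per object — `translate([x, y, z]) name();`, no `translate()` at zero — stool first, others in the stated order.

stool();
translate([275, 0, 0]) open_box();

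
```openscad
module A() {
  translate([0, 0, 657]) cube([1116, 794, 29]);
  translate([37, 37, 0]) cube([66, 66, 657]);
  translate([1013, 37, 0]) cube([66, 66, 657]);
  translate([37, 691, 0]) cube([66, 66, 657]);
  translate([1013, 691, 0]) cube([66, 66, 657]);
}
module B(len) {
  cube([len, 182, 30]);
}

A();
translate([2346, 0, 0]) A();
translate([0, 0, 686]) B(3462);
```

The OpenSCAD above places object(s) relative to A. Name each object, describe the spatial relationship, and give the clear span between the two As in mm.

Second table starts at x = 2346; first ends at x = 1116; clear span = 2346 − 1116 = 1230 mm.

A is a table. B is a beam. A beam spans the tops of two tables. The clear span between the two tables is 1230 mm.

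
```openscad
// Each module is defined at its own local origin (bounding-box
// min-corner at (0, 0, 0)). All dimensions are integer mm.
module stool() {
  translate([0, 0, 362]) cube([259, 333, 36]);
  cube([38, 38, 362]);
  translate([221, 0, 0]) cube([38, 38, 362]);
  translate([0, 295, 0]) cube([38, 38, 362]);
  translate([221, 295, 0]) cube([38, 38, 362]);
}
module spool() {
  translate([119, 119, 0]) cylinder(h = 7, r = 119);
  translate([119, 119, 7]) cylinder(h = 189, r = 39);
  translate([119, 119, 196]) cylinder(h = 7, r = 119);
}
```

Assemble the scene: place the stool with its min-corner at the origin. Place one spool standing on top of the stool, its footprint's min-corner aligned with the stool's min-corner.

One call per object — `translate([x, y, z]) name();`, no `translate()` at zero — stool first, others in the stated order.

stool();
translate([0, 0, 398]) spool();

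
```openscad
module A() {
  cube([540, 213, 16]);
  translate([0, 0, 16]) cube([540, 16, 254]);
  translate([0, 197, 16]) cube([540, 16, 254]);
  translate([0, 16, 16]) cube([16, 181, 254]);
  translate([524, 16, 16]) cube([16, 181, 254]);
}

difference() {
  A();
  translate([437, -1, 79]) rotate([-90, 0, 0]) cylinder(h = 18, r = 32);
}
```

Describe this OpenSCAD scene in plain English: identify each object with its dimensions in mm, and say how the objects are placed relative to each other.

A is an open-topped rectangular box: outside dimensions 540×213×270 mm, with a uniform wall and base thickness of 16 mm. The base is a full 540×213 slab on the floor; four walls sit on top of the base. The front and back walls (the −y and +y sides) span the full width; the two side walls fit between them.

The open box has a circular hole of radius 32 mm through its front wall, centred at (x = 437, z = 79).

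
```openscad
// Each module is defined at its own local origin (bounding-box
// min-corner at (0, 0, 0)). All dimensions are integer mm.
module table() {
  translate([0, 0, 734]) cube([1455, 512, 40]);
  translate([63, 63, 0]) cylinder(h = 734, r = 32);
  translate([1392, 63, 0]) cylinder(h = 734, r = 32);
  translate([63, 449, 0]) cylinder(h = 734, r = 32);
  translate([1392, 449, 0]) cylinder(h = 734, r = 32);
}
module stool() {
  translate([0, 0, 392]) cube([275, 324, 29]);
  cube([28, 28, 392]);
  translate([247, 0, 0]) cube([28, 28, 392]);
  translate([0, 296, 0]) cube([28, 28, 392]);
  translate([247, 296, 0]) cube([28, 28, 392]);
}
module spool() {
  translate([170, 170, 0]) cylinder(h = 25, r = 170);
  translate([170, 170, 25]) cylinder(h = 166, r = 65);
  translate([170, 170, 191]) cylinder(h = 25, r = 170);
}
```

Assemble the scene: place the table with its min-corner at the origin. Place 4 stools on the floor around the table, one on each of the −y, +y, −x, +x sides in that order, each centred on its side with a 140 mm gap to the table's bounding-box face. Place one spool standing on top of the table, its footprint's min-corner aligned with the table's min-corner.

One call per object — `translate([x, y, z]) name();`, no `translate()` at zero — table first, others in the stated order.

table();
translate([590, -464, 0]) stool();
translate([590, 652, 0]) stool();
translate([-415, 94, 0]) stool();
translate([1595, 94, 0]) stool();
translate([0, 0, 774]) spool();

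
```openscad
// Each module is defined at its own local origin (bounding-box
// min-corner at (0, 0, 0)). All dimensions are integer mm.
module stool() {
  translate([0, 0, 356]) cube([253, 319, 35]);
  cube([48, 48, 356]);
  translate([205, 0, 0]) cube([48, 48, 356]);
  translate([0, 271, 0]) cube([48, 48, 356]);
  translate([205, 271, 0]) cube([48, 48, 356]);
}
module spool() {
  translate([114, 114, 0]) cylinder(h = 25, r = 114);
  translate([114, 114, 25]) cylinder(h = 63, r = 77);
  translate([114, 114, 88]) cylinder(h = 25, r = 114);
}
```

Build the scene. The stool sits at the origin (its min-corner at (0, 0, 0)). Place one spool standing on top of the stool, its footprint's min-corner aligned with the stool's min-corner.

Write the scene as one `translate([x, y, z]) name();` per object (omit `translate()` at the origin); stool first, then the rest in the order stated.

stool();
translate([0, 0, 391]) spool();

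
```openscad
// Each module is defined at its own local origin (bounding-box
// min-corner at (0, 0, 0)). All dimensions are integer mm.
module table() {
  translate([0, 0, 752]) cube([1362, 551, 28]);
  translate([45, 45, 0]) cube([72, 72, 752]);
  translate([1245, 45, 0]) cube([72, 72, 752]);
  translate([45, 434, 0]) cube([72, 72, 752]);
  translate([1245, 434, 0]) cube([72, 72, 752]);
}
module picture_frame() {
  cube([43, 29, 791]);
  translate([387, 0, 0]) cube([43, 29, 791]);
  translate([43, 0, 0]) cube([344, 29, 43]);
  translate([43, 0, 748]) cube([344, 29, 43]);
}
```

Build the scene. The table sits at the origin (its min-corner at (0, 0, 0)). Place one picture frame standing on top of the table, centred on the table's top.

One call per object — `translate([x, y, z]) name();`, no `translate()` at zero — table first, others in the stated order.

table();
translate([466, 261, 780]) picture_frame();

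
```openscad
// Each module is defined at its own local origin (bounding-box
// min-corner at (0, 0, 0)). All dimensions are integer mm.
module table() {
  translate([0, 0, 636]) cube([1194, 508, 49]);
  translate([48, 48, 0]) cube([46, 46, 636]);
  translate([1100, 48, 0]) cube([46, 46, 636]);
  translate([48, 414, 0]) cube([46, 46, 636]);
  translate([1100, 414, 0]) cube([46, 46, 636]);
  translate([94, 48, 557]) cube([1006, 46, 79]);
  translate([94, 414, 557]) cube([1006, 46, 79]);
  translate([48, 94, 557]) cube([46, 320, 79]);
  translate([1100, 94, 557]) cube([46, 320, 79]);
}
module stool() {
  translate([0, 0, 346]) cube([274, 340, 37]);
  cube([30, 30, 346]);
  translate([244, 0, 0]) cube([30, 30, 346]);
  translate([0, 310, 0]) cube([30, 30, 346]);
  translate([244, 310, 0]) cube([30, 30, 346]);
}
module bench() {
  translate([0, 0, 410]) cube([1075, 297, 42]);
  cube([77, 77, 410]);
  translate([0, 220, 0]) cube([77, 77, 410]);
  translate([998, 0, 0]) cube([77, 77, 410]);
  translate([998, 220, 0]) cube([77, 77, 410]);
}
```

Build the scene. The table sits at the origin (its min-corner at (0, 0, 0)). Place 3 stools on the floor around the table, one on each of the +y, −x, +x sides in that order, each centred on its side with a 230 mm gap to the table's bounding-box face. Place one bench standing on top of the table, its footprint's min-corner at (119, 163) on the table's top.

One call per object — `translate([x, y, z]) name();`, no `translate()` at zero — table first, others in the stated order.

table();
translate([460, 738, 0]) stool();
translate([-504, 84, 0]) stool();
translate([1424, 84, 0]) stool();
translate([119, 163, 685]) bench();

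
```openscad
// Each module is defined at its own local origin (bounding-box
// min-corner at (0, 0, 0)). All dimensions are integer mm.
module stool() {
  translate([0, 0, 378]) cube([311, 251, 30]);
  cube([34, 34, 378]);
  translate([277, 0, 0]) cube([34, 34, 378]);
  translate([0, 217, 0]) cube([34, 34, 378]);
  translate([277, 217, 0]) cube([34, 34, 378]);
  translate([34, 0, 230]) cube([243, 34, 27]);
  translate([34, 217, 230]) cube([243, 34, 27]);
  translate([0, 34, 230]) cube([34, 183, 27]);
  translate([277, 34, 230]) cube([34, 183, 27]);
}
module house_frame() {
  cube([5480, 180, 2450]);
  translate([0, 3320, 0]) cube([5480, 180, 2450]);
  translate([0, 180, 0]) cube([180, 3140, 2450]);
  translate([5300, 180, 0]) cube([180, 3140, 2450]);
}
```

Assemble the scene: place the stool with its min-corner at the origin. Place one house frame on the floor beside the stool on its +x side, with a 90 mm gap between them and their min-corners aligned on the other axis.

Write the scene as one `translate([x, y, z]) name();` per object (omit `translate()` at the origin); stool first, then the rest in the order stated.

stool();
translate([401, 0, 0]) house_frame();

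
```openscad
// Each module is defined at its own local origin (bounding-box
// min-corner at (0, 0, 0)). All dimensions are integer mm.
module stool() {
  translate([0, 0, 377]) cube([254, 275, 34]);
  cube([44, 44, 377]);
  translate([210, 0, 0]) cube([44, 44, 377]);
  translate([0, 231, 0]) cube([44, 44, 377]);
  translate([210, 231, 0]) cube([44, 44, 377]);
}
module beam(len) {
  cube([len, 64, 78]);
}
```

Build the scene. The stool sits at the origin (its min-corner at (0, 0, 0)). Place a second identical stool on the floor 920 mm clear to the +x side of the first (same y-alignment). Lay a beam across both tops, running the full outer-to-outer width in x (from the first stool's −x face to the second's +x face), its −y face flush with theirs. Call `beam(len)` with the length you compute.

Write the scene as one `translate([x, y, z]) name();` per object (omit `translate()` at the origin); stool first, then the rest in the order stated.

stool();
translate([1174, 0, 0]) stool();
translate([0, 0, 411]) beam(1428);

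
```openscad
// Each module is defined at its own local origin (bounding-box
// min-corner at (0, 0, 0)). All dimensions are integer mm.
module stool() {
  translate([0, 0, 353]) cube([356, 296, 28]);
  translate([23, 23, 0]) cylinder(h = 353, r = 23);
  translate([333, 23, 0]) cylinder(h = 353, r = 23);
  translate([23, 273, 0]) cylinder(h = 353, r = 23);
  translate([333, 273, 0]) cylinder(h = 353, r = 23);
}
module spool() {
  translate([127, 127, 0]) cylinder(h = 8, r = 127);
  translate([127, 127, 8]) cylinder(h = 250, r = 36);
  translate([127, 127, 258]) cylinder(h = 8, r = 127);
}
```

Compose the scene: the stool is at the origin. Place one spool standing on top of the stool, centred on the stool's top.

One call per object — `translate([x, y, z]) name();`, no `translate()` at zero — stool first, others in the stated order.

stool();
translate([51, 21, 381]) spool();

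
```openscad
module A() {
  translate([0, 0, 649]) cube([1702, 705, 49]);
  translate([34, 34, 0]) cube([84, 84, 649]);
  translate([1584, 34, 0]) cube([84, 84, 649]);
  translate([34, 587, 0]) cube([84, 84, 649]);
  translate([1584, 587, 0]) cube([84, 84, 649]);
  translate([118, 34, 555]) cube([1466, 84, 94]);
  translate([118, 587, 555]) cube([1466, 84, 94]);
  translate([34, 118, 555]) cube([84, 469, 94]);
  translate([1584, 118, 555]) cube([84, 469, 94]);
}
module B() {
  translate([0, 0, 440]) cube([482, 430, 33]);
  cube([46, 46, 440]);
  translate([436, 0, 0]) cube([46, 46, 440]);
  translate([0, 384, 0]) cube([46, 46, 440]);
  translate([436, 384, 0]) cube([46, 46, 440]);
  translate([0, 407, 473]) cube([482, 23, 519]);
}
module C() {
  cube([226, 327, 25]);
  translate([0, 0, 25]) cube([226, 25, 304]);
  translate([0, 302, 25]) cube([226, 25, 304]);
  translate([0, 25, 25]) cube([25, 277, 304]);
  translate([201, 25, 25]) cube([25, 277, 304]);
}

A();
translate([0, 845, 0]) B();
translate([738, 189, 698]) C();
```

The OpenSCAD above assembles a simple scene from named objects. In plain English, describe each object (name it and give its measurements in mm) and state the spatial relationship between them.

A is a table: top 1702 mm (x) × 705 mm (y), 49 mm thick, upper face at z = 698 mm, on four 84×84 mm square legs, each inset 34 mm from the nearest pair of top edges, running from z = 0 to the bottom of the top. Four apron rails, 84 mm thick and 94 mm tall, run between adjacent legs with their top edges flush with the underside of the top and their outer faces flush with the legs' outer faces.

B is a chair: 482×430 mm seat, 33 mm thick, top at z = 473 mm, on four 46 mm square corner legs flush with the seat edges. A 23 mm thick backrest slab spans the full seat width, extending 519 mm above the seat top, its back face flush with the seat's +y edge.

C is an open-topped rectangular box: outside dimensions 226×327×329 mm, with a uniform wall and base thickness of 25 mm. The base is a full 226×327 slab on the floor; four walls sit on top of the base. The front and back walls (the −y and +y sides) span the full width; the two side walls fit between them.

The chair is on the floor beside the table on its +y side. The open box is on top of the table, centred.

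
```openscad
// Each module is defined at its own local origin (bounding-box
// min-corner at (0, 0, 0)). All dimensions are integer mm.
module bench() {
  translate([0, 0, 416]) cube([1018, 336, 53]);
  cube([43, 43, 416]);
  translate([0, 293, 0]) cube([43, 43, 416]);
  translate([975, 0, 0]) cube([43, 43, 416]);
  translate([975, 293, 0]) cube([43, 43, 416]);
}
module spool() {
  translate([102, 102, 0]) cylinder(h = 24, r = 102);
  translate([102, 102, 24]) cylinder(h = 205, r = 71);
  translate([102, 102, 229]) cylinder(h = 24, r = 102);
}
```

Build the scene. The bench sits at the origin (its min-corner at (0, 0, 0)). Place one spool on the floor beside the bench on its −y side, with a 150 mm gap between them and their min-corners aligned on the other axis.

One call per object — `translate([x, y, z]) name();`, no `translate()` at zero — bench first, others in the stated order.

bench();
translate([0, -354, 0]) spool();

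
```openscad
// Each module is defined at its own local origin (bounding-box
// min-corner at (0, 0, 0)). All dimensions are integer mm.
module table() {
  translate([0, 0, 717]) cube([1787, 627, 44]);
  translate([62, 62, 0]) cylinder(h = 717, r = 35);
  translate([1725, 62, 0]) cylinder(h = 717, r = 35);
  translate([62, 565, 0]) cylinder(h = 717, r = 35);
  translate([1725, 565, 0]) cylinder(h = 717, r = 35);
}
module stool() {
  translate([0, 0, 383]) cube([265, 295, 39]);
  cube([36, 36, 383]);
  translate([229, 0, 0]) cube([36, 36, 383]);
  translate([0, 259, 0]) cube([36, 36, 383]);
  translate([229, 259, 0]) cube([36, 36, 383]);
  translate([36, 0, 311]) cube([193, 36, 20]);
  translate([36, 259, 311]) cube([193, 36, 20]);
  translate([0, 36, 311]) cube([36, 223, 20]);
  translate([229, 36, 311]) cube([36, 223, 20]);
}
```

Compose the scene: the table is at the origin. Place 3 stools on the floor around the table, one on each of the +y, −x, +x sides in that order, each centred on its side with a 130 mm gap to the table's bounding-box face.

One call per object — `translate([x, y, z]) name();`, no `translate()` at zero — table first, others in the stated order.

table();
translate([761, 757, 0]) stool();
translate([-395, 166, 0]) stool();
translate([1917, 166, 0]) stool();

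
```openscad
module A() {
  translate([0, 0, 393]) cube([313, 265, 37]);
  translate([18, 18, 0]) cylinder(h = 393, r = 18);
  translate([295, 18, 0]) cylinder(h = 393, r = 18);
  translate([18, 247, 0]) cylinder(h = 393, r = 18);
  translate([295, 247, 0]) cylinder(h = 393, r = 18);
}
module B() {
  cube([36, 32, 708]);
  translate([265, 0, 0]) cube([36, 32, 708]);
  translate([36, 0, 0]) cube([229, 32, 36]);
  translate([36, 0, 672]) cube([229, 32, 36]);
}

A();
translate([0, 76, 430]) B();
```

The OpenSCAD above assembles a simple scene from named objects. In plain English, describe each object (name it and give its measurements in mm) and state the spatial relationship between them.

A is a four-legged stool. The seat is a 313×265×37 mm slab whose top surface is at z = 430 mm; four round legs, each 36 mm in diameter, run from the floor (z = 0) to the underside of the seat, each leg's axis is inset half a diameter from the nearest pair of seat edges (so the leg's bounding box is flush with the corner).

B is a picture frame with a 229×636 mm rectangular opening (x by z) and a uniform 36 mm border on every side. Frame depth is 32 mm along y. It is built from two vertical stiles running the full outside height and two horizontal rails spanning the gap between the stiles.

The picture frame is on top of the stool.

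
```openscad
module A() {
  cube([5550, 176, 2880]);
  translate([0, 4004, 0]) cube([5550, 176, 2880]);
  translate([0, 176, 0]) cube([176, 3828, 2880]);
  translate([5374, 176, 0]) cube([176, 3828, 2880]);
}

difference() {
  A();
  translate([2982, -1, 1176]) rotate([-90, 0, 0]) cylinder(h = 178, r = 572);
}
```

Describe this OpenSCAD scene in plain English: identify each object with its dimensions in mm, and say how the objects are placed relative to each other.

A is the wall frame of a small rectangular building: four walls, each 2880 mm tall and 176 mm thick, enclosing a footprint 5550 mm (x) by 4180 mm (y) outside-to-outside, with no floor or roof. The front and back walls (the −y and +y sides) span the full width; the two side walls fit between them.

The house frame has a circular hole of radius 572 mm through its front wall, centred at (x = 2982, z = 1176).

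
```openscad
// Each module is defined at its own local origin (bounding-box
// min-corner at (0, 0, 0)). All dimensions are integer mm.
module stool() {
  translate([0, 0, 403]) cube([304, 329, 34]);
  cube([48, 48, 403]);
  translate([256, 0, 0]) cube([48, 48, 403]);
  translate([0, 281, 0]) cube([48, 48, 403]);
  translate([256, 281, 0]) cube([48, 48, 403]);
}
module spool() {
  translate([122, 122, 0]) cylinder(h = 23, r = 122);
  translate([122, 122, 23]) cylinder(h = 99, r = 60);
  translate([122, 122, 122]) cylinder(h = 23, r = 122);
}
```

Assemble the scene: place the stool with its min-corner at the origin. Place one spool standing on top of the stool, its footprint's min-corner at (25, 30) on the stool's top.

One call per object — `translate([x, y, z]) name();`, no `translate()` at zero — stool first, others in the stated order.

stool();
translate([25, 30, 437]) spool();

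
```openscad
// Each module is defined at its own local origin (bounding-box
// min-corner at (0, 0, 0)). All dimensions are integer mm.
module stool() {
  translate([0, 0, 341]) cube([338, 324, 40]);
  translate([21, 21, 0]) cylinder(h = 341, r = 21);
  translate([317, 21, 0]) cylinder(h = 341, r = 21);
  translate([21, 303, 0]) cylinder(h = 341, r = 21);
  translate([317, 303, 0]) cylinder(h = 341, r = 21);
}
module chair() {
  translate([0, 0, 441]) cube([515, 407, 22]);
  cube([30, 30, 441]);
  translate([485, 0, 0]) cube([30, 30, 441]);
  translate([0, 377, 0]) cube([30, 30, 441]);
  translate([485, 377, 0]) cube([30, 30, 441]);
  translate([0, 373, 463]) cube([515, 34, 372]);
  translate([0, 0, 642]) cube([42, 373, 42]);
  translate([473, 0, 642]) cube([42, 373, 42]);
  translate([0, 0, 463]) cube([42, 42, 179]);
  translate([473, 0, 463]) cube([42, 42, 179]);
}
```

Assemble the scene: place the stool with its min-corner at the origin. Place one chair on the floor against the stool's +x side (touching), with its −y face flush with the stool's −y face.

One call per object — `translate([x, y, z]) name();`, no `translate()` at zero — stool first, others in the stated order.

stool();
translate([338, 0, 0]) chair();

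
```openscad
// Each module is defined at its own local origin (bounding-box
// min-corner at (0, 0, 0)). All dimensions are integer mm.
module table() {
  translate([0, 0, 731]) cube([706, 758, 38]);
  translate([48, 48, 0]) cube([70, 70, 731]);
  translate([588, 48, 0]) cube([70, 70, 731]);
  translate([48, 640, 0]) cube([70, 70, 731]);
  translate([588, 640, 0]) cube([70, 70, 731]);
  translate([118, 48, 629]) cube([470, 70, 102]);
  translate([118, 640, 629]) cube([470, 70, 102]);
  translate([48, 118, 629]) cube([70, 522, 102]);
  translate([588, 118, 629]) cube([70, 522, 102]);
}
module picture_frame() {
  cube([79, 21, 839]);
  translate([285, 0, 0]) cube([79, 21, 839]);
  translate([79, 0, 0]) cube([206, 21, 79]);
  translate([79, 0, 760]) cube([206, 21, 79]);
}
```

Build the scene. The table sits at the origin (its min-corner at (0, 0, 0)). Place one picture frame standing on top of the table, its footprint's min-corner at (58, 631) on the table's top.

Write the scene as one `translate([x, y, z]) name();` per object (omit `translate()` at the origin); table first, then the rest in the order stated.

table();
translate([58, 631, 769]) picture_frame();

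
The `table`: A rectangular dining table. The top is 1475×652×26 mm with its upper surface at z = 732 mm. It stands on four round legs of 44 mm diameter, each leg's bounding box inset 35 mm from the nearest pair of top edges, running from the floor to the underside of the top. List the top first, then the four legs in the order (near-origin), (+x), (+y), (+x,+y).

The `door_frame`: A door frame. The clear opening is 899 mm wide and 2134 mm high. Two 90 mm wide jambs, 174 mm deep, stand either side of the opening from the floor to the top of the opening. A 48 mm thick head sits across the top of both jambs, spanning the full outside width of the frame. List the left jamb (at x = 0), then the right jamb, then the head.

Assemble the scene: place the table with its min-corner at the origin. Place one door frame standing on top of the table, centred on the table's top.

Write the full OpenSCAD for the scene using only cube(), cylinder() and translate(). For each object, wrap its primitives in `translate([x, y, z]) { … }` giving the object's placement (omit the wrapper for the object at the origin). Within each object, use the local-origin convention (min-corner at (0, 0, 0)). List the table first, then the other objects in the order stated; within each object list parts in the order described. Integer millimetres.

translate([0, 0, 706]) cube([1475, 652, 26]);
translate([57, 57, 0]) cylinder(h = 706, r = 22);
translate([1418, 57, 0]) cylinder(h = 706, r = 22);
translate([57, 595, 0]) cylinder(h = 706, r = 22);
translate([1418, 595, 0]) cylinder(h = 706, r = 22);
translate([198, 239, 732]) {
  cube([90, 174, 2134]);
  translate([989, 0, 0]) cube([90, 174, 2134]);
  translate([0, 0, 2134]) cube([1079, 174, 48]);
}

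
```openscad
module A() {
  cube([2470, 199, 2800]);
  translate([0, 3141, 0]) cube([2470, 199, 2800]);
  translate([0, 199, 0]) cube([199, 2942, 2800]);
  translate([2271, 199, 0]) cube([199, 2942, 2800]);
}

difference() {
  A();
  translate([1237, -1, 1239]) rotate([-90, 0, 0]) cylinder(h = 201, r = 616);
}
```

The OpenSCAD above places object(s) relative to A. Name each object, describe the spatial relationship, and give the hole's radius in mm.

The subtracted cylinder has r = 616 mm.

A is a house frame. The house frame has a circular hole through its front wall. The hole's radius is 616 mm.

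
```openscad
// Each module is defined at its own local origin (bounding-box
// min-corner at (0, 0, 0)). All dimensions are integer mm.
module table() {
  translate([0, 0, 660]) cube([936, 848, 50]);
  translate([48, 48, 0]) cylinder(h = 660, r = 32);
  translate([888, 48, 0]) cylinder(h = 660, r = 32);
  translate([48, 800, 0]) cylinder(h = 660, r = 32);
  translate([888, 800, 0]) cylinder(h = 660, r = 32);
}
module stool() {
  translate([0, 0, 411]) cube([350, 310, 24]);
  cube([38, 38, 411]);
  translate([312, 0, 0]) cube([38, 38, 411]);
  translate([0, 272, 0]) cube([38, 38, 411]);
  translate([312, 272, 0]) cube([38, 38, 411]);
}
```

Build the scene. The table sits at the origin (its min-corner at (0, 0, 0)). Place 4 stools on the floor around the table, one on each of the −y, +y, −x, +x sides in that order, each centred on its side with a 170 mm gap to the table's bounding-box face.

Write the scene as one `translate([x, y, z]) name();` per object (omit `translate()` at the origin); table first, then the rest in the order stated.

table();
translate([293, -480, 0]) stool();
translate([293, 1018, 0]) stool();
translate([-520, 269, 0]) stool();
translate([1106, 269, 0]) stool();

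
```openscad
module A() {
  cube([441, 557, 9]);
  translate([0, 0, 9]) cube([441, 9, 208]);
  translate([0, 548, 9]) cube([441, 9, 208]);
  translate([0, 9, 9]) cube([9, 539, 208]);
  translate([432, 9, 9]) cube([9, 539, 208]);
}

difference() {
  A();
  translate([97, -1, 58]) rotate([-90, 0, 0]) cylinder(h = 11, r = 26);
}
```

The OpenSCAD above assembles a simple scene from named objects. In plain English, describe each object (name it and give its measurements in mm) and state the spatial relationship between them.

A is an open storage box with external size 441×557×217 mm and wall thickness 9 mm (the base is also 9 mm thick). The base covers the whole footprint; the four walls stand on the base, with the y-facing walls full-width and the x-facing walls fitting between their inner faces.

The open box has a circular hole of radius 26 mm through its front wall, centred at (x = 97, z = 58).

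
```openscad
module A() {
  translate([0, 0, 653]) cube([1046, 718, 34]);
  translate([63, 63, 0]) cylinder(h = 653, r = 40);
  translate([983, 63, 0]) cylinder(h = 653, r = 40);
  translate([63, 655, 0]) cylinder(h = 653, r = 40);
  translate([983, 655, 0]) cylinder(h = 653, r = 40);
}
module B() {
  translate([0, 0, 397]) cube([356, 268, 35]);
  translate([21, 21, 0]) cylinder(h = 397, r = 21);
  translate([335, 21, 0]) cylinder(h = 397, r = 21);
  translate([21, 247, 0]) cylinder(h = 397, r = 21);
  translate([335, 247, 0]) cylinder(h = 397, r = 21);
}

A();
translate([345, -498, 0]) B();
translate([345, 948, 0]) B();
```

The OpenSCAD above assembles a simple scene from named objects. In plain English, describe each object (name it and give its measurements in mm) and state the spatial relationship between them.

A is a table with a 1046×718 mm rectangular top, 34 mm thick, top surface at z = 687 mm, supported by four round legs of 80 mm diameter, each leg's bounding box inset 23 mm from the nearest pair of top edges, running from the floor.

B is a four-legged stool. The seat is a 356×268×35 mm slab whose top surface is at z = 432 mm; four round legs, each 42 mm in diameter, run from the floor (z = 0) to the underside of the seat, each leg's axis is inset half a diameter from the nearest pair of seat edges (so the leg's bounding box is flush with the corner).

Two stools sit around the table at the −y, +y sides.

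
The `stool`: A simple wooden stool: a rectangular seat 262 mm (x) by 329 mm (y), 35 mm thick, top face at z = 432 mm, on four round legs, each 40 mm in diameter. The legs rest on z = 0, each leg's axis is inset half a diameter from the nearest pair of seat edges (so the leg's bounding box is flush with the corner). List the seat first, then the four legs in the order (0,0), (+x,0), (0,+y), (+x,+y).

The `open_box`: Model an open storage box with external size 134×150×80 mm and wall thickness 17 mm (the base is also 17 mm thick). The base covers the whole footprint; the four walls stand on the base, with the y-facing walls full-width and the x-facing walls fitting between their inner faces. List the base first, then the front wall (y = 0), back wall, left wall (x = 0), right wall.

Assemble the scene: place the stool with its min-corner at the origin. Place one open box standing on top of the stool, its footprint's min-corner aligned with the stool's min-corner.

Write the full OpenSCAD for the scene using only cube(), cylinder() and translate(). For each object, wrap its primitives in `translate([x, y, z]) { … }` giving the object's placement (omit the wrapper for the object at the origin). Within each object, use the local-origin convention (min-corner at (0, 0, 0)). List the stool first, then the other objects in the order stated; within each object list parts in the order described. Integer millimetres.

translate([0, 0, 397]) cube([262, 329, 35]);
translate([20, 20, 0]) cylinder(h = 397, r = 20);
translate([242, 20, 0]) cylinder(h = 397, r = 20);
translate([20, 309, 0]) cylinder(h = 397, r = 20);
translate([242, 309, 0]) cylinder(h = 397, r = 20);
translate([0, 0, 432]) {
  cube([134, 150, 17]);
  translate([0, 0, 17]) cube([134, 17, 63]);
  translate([0, 133, 17]) cube([134, 17, 63]);
  translate([0, 17, 17]) cube([17, 116, 63]);
  translate([117, 17, 17]) cube([17, 116, 63]);
}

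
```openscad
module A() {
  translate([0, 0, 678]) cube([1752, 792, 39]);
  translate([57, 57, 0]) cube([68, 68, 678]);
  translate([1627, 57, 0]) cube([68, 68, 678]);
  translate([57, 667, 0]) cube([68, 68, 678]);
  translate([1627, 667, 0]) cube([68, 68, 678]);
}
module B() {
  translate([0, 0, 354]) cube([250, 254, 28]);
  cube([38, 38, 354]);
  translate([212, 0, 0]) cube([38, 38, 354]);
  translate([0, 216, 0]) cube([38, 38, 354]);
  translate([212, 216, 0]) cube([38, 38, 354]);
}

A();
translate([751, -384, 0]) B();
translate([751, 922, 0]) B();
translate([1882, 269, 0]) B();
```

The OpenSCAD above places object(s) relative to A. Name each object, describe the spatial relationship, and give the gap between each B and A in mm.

A is a table. B is a stool. Three stools sit around the table at the −y, +y, +x sides. The gap between each stool and the table is 130 mm.

Each stool's nearest face is 130 mm from the table's bounding box.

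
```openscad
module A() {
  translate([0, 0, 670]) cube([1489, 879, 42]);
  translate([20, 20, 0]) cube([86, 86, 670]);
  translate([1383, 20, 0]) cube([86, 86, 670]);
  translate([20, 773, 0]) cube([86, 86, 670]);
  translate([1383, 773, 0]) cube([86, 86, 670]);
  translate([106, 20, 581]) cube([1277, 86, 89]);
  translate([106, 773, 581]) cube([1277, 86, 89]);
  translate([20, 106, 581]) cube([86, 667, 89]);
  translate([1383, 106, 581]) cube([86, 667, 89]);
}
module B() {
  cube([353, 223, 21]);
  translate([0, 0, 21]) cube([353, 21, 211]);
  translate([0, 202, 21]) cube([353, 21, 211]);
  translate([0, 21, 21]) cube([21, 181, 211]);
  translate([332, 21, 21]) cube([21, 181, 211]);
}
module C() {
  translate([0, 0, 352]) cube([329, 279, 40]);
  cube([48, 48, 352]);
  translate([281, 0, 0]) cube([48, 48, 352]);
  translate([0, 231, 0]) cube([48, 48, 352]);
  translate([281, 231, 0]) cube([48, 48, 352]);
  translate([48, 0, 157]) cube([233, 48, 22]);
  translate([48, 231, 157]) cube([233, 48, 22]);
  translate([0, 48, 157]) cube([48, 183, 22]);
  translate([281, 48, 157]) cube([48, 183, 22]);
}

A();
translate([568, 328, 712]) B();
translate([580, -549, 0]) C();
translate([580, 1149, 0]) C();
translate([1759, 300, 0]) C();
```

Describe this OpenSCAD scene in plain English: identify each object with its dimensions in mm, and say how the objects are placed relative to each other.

A is a table: top 1489 mm (x) × 879 mm (y), 42 mm thick, upper face at z = 712 mm, on four 86×86 mm square legs, each inset 20 mm from the nearest pair of top edges, running from z = 0 to the bottom of the top. Four apron rails, 86 mm thick and 89 mm tall, run between adjacent legs with their top edges flush with the underside of the top and their outer faces flush with the legs' outer faces.

B is an open storage box with external size 353×223×232 mm and wall thickness 21 mm (the base is also 21 mm thick). The base covers the whole footprint; the four walls stand on the base, with the y-facing walls full-width and the x-facing walls fitting between their inner faces.

C is a four-legged stool. The seat is a 329×279×40 mm slab whose top surface is at z = 392 mm; four square legs, each 48×48 mm in cross-section, run from the floor (z = 0) to the underside of the seat, each flush with a corner of the seat. Four stretchers, 48 mm wide and 22 mm tall, connect adjacent legs with their undersides at z = 157 mm, each running between the inner faces of the legs it joins and aligned with the legs' outer faces on the other axis.

The open box is on top of the table, centred. Three stools sit around the table at the −y, +y, +x sides.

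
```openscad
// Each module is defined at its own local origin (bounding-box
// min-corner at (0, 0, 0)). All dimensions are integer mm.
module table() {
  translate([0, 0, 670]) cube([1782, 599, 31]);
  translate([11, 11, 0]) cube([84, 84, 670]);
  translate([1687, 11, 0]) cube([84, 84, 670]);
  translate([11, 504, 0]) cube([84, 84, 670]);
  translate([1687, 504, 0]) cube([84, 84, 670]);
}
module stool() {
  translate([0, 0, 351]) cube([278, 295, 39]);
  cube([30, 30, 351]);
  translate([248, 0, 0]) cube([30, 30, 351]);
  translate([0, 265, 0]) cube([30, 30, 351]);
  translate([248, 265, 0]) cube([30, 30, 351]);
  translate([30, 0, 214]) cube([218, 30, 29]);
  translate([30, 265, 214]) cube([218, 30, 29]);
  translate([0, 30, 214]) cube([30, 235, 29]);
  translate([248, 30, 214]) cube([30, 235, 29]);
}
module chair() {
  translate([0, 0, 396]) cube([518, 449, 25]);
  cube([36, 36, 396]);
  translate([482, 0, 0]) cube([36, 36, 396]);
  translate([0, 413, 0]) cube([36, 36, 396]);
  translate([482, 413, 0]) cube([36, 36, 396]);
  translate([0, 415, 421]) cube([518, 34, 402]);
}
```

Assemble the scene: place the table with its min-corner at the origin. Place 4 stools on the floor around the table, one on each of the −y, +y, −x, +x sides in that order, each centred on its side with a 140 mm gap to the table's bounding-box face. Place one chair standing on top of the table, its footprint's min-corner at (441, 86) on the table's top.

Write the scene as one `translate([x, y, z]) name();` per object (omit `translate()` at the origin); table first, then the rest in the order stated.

table();
translate([752, -435, 0]) stool();
translate([752, 739, 0]) stool();
translate([-418, 152, 0]) stool();
translate([1922, 152, 0]) stool();
translate([441, 86, 701]) chair();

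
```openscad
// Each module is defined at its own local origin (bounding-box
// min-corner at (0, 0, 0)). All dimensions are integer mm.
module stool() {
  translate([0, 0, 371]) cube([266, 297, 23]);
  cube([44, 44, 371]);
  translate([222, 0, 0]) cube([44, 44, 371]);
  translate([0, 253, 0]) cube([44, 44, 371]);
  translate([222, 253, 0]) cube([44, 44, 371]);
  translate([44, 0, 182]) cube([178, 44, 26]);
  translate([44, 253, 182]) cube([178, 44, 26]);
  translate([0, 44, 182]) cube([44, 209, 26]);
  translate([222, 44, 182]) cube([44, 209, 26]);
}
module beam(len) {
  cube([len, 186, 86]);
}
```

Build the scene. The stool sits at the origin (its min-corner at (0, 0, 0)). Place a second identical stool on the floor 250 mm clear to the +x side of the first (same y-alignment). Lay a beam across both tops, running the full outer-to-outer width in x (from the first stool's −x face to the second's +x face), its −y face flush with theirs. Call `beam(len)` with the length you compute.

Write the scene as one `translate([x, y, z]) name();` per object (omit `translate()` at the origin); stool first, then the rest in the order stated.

stool();
translate([516, 0, 0]) stool();
translate([0, 0, 394]) beam(782);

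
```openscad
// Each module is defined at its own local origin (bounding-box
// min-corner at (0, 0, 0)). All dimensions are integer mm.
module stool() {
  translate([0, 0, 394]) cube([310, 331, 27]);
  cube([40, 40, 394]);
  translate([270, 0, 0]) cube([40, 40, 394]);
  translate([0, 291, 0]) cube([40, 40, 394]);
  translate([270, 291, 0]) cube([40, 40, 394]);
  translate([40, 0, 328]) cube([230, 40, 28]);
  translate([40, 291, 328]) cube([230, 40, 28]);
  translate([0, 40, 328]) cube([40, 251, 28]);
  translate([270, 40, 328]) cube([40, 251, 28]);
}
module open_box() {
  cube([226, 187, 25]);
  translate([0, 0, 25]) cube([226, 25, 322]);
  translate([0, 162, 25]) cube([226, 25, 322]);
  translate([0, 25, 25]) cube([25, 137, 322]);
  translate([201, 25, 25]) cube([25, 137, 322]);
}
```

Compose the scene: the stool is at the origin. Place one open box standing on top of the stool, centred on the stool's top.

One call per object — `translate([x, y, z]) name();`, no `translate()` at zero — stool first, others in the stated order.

stool();
translate([42, 72, 421]) open_box();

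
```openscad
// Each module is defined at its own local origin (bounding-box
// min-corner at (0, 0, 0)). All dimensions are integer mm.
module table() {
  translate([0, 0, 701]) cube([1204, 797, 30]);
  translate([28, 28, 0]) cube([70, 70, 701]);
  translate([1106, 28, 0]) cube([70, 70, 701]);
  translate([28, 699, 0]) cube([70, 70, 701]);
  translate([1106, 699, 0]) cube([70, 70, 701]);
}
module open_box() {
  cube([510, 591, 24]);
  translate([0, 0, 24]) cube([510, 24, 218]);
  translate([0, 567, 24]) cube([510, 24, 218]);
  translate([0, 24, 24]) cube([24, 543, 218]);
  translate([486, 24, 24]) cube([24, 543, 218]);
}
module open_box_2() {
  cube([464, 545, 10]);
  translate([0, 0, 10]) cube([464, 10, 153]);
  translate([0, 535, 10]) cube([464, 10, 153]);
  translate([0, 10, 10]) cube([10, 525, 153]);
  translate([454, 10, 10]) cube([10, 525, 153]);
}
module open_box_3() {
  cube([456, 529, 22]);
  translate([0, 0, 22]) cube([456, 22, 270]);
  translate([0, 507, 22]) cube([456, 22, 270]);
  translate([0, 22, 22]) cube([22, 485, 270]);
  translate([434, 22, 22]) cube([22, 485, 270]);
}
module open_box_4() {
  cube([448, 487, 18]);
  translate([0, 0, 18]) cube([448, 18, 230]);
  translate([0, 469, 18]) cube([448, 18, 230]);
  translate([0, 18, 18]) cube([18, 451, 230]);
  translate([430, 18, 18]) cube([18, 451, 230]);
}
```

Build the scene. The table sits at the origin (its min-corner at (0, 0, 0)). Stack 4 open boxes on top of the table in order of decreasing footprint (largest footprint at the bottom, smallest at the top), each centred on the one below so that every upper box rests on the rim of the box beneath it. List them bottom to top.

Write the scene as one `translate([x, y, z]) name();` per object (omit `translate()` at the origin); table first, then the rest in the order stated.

table();
translate([347, 103, 731]) open_box();
translate([370, 126, 973]) open_box_2();
translate([374, 134, 1136]) open_box_3();
translate([378, 155, 1428]) open_box_4();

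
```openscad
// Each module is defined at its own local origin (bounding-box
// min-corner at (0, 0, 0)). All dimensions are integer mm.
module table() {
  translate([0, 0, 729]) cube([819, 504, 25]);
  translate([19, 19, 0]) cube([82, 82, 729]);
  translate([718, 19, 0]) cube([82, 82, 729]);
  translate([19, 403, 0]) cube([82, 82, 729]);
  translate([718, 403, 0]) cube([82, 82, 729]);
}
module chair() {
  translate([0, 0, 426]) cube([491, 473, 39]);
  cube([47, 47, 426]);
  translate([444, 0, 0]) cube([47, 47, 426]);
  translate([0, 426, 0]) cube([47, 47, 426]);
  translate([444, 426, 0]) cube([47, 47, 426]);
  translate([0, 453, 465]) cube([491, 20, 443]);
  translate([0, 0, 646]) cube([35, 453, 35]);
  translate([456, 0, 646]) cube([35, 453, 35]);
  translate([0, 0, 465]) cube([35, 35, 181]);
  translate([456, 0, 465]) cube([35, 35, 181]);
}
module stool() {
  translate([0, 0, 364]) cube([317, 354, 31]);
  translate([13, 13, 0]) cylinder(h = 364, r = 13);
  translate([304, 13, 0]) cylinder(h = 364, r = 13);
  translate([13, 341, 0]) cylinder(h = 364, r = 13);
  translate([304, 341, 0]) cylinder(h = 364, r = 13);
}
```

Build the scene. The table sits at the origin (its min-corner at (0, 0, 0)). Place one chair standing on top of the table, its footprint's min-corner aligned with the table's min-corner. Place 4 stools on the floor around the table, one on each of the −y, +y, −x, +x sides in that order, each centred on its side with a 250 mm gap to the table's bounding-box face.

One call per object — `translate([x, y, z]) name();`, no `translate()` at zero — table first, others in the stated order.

table();
translate([0, 0, 754]) chair();
translate([251, -604, 0]) stool();
translate([251, 754, 0]) stool();
translate([-567, 75, 0]) stool();
translate([1069, 75, 0]) stool();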